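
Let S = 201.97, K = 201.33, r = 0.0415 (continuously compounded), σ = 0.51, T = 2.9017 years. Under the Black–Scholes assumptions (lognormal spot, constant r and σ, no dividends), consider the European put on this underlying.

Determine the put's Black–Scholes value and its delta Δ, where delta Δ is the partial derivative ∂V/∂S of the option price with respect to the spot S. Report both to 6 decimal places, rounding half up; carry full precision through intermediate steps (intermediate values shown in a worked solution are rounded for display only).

σ√T = 0.51·√2.9017 = 0.868753
d₁ = (ln(S/K) + (r+σ²/2)T) / (σ√T) = (ln(201.97/201.33) + (0.0415+0.51²/2)·2.9017) / 0.868753 = (0.003174 + 0.497787) / 0.868753 = 0.576643
d₂ = d₁ − σ√T = 0.576643 − 0.868753 = -0.292110
e^{−rT} = e^{−0.0415·2.9017} = 0.886548
N(−d₁) = 0.282090,  N(−d₂) = 0.614899
Put price V = K·e^{−rT}·N(−d₂) − S·N(−d₁) = 109.752439 − 56.973784 = 52.778656
Δ = −N(−d₁) = -0.282090

price = 52.778656
Δ = -0.282090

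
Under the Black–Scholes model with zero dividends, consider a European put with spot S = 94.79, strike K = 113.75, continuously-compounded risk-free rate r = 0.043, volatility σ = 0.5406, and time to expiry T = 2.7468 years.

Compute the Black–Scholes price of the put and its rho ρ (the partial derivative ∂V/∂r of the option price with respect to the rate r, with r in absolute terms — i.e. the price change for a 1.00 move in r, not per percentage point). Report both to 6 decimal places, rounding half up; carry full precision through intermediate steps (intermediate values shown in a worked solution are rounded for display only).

σ√T = 0.5406·√2.7468 = 0.895962
d₁ = (ln(S/K) + (r+σ²/2)T) / (σ√T) = (ln(94.79/113.75) + (0.043+0.5406²/2)·2.7468) / 0.895962 = (-0.182339 + 0.519486) / 0.895962 = 0.376296
d₂ = d₁ − σ√T = 0.376296 − 0.895962 = -0.519666
e^{−rT} = e^{−0.043·2.7468} = 0.888596
N(−d₁) = 0.353348,  N(−d₂) = 0.698352
Put price V = K·e^{−rT}·N(−d₂) − S·N(−d₁) = 70.587862 − 33.493887 = 37.093975
ρ = −K·T·e^{−rT}·N(−d₂) = -193.890738

price = 37.093975
ρ = -193.890738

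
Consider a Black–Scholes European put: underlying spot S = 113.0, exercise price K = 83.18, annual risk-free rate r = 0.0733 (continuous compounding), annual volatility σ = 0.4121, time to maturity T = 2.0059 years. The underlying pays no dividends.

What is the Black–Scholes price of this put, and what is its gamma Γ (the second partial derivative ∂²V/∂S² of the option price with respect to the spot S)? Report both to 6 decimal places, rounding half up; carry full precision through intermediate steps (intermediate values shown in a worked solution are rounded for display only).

σ√T = 0.4121·√2.0059 = 0.583656
d₁ = (ln(S/K) + (r+σ²/2)T) / (σ√T) = (ln(113.0/83.18) + (0.0733+0.4121²/2)·2.0059) / 0.583656 = (0.306381 + 0.317360) / 0.583656 = 1.068678
d₂ = d₁ − σ√T = 1.068678 − 0.583656 = 0.485022
e^{−rT} = e^{−0.0733·2.0059} = 0.863266
N(−d₁) = 0.142607,  N(−d₂) = 0.313831
Put price V = K·e^{−rT}·N(−d₂) − S·N(−d₁) = 22.535059 − 16.114636 = 6.420423
φ(d₁) = (1/√(2π))·e^{−d₁²/2} = 0.225378
Γ = φ(d₁) / (S·σ·√T) = 0.003417

price = 6.420423
Γ = 0.003417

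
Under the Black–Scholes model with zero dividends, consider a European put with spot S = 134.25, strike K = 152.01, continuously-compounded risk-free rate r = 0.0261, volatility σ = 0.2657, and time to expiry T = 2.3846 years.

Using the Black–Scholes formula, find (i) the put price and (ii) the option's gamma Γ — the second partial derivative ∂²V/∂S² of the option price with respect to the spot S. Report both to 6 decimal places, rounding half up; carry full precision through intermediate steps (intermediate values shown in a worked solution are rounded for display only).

σ√T = 0.2657·√2.3846 = 0.410298
d₁ = (ln(S/K) + (r+σ²/2)T) / (σ√T) = (ln(134.25/152.01) + (0.0261+0.2657²/2)·2.3846) / 0.410298 = (-0.124243 + 0.146410) / 0.410298 = 0.054028
d₂ = d₁ − σ√T = 0.054028 − 0.410298 = -0.356270
e^{−rT} = e^{−0.0261·2.3846} = 0.939659
N(−d₁) = 0.478456,  N(−d₂) = 0.639181
Put price V = K·e^{−rT}·N(−d₂) − S·N(−d₁) = 91.299029 − 64.232762 = 27.066267
φ(d₁) = (1/√(2π))·e^{−d₁²/2} = 0.398360
Γ = φ(d₁) / (S·σ·√T) = 0.007232

price = 27.066267
Γ = 0.007232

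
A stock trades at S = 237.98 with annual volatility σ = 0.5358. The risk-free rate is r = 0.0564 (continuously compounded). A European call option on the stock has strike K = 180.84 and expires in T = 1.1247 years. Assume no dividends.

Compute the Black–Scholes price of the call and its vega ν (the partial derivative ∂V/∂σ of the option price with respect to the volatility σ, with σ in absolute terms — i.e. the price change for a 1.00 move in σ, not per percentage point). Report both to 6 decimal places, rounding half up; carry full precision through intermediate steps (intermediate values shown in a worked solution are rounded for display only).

price = 87.263739
ν = 68.423863

σ√T = 0.5358·√1.1247 = 0.568226
d₁ = (ln(S/K) + (r+σ²/2)T) / (σ√T) = (ln(237.98/180.84) + (0.0564+0.5358²/2)·1.1247) / 0.568226 = (0.274574 + 0.224873) / 0.568226 = 0.878959
d₂ = d₁ − σ√T = 0.878959 − 0.568226 = 0.310733
e^{−rT} = e^{−0.0564·1.1247} = 0.938537
N(d₁) = 0.810288,  N(d₂) = 0.621998
Call price V = S·N(d₁) − K·e^{−rT}·N(d₂) = 192.832409 − 105.568671 = 87.263739
φ(d₁) = (1/√(2π))·e^{−d₁²/2} = 0.271112
ν = S·φ(d₁)·√T = 68.423863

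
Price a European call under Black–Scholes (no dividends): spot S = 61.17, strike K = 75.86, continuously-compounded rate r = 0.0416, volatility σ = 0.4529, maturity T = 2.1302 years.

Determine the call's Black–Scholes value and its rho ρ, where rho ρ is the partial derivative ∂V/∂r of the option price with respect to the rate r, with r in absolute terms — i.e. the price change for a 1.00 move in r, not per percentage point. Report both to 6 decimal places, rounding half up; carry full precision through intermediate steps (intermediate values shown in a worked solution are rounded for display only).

σ√T = 0.4529·√2.1302 = 0.661017
d₁ = (ln(S/K) + (r+σ²/2)T) / (σ√T) = (ln(61.17/75.86) + (0.0416+0.4529²/2)·2.1302) / 0.661017 = (-0.215233 + 0.307088) / 0.661017 = 0.138961
d₂ = d₁ − σ√T = 0.138961 − 0.661017 = -0.522056
e^{−rT} = e^{−0.0416·2.1302} = 0.915197
N(d₁) = 0.555259,  N(d₂) = 0.300816
Call price V = S·N(d₁) − K·e^{−rT}·N(d₂) = 33.965214 − 20.884669 = 13.080546
ρ = K·T·e^{−rT}·N(d₂) = 44.488521

price = 13.080546
ρ = 44.488521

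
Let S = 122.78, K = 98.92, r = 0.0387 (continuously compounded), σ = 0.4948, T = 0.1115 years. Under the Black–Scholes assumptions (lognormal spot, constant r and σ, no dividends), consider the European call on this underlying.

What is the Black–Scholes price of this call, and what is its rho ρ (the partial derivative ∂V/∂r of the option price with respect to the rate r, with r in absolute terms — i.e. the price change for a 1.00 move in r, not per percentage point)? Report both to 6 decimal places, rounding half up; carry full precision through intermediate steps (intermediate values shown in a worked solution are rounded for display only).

σ√T = 0.4948·√0.1115 = 0.165222
d₁ = (ln(S/K) + (r+σ²/2)T) / (σ√T) = (ln(122.78/98.92) + (0.0387+0.4948²/2)·0.1115) / 0.165222 = (0.216083 + 0.017964) / 0.165222 = 1.416562
d₂ = d₁ − σ√T = 1.416562 − 0.165222 = 1.251341
e^{−rT} = e^{−0.0387·0.1115} = 0.995694
N(d₁) = 0.921695,  N(d₂) = 0.894595
Call price V = S·N(d₁) − K·e^{−rT}·N(d₂) = 113.165654 − 88.112295 = 25.053360
ρ = K·T·e^{−rT}·N(d₂) = 9.824521

price = 25.053360
ρ = 9.824521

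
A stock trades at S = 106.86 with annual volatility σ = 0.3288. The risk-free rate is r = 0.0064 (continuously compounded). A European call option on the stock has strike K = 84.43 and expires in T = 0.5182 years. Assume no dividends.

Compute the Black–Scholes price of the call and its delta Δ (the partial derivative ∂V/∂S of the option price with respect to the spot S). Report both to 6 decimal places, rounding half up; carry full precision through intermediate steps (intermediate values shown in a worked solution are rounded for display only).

price = 24.538174
Δ = 0.870284

σ√T = 0.3288·√0.5182 = 0.236690
d₁ = (ln(S/K) + (r+σ²/2)T) / (σ√T) = (ln(106.86/84.43) + (0.0064+0.3288²/2)·0.5182) / 0.236690 = (0.235597 + 0.031328) / 0.236690 = 1.127737
d₂ = d₁ − σ√T = 1.127737 − 0.236690 = 0.891047
e^{−rT} = e^{−0.0064·0.5182} = 0.996689
N(d₁) = 0.870284,  N(d₂) = 0.813548
Call price V = S·N(d₁) − K·e^{−rT}·N(d₂) = 92.998599 − 68.460425 = 24.538174
Δ = N(d₁) = 0.870284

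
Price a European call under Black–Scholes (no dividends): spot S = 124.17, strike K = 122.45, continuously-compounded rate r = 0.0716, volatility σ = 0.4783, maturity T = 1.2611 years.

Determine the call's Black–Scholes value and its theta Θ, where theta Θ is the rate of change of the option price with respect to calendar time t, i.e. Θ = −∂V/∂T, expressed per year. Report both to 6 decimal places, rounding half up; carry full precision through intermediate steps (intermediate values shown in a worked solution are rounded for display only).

σ√T = 0.4783·√1.2611 = 0.537125
d₁ = (ln(S/K) + (r+σ²/2)T) / (σ√T) = (ln(124.17/122.45) + (0.0716+0.4783²/2)·1.2611) / 0.537125 = (0.013949 + 0.234546) / 0.537125 = 0.462639
d₂ = d₁ − σ√T = 0.462639 − 0.537125 = -0.074485
e^{−rT} = e^{−0.0716·1.2611} = 0.913662
N(d₁) = 0.678189,  N(d₂) = 0.470312
Call price V = S·N(d₁) − K·e^{−rT}·N(d₂) = 84.210674 − 52.617527 = 31.593147
φ(d₁) = (1/√(2π))·e^{−d₁²/2} = 0.358454
Θ = −S·φ(d₁)·σ/(2√T) − r·K·e^{−rT}·N(d₂) = −9.478622 − 3.767415 = -13.246037

price = 31.593147
Θ = -13.246037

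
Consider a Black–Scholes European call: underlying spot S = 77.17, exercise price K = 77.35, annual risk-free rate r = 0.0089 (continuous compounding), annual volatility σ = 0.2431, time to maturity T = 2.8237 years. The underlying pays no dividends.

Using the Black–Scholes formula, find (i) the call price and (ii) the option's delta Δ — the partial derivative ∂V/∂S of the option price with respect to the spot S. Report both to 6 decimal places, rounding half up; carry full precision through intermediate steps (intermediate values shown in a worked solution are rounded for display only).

σ√T = 0.2431·√2.8237 = 0.408502
d₁ = (ln(S/K) + (r+σ²/2)T) / (σ√T) = (ln(77.17/77.35) + (0.0089+0.2431²/2)·2.8237) / 0.408502 = (-0.002330 + 0.108568) / 0.408502 = 0.260067
d₂ = d₁ − σ√T = 0.260067 − 0.408502 = -0.148435
e^{−rT} = e^{−0.0089·2.8237} = 0.975182
N(d₁) = 0.602594,  N(d₂) = 0.441000
Call price V = S·N(d₁) − K·e^{−rT}·N(d₂) = 46.502189 − 33.264775 = 13.237414
Δ = N(d₁) = 0.602594

price = 13.237414
Δ = 0.602594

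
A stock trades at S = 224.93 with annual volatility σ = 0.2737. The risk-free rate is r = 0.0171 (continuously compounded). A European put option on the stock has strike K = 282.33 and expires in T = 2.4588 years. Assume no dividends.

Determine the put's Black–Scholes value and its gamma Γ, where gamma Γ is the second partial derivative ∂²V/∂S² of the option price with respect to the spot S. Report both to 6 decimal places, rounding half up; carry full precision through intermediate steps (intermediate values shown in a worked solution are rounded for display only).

σ√T = 0.2737·√2.4588 = 0.429177
d₁ = (ln(S/K) + (r+σ²/2)T) / (σ√T) = (ln(224.93/282.33) + (0.0171+0.2737²/2)·2.4588) / 0.429177 = (-0.227287 + 0.134142) / 0.429177 = -0.217033
d₂ = d₁ − σ√T = -0.217033 − 0.429177 = -0.646210
e^{−rT} = e^{−0.0171·2.4588} = 0.958826
N(−d₁) = 0.585909,  N(−d₂) = 0.740928
Put price V = K·e^{−rT}·N(−d₂) − S·N(−d₁) = 200.573264 − 131.788417 = 68.784847
φ(d₁) = (1/√(2π))·e^{−d₁²/2} = 0.389656
Γ = φ(d₁) / (S·σ·√T) = 0.004036

price = 68.784847
Γ = 0.004036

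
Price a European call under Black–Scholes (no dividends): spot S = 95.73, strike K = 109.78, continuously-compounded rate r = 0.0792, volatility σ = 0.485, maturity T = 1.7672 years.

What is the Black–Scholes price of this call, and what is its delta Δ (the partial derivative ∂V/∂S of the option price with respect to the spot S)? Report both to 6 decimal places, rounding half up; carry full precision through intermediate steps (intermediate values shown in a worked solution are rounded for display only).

σ√T = 0.485·√1.7672 = 0.644740
d₁ = (ln(S/K) + (r+σ²/2)T) / (σ√T) = (ln(95.73/109.78) + (0.0792+0.485²/2)·1.7672) / 0.644740 = (-0.136947 + 0.347807) / 0.644740 = 0.327047
d₂ = d₁ − σ√T = 0.327047 − 0.644740 = -0.317693
e^{−rT} = e^{−0.0792·1.7672} = 0.869391
N(d₁) = 0.628184,  N(d₂) = 0.375359
Call price V = S·N(d₁) − K·e^{−rT}·N(d₂) = 60.136046 − 35.824921 = 24.311125
Δ = N(d₁) = 0.628184

price = 24.311125
Δ = 0.628184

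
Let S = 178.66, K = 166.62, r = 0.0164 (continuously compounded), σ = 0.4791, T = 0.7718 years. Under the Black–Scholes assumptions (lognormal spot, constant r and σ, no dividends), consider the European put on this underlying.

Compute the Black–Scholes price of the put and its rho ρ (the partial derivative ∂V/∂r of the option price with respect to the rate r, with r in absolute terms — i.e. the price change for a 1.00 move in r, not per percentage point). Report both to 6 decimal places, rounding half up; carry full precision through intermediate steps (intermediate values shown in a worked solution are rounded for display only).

σ√T = 0.4791·√0.7718 = 0.420900
d₁ = (ln(S/K) + (r+σ²/2)T) / (σ√T) = (ln(178.66/166.62) + (0.0164+0.4791²/2)·0.7718) / 0.420900 = (0.069769 + 0.101236) / 0.420900 = 0.406283
d₂ = d₁ − σ√T = 0.406283 − 0.420900 = -0.014616
e^{−rT} = e^{−0.0164·0.7718} = 0.987422
N(−d₁) = 0.342267,  N(−d₂) = 0.505831
Put price V = K·e^{−rT}·N(−d₂) − S·N(−d₁) = 83.221457 − 61.149452 = 22.072005
ρ = −K·T·e^{−rT}·N(−d₂) = -64.230320

price = 22.072005
ρ = -64.230320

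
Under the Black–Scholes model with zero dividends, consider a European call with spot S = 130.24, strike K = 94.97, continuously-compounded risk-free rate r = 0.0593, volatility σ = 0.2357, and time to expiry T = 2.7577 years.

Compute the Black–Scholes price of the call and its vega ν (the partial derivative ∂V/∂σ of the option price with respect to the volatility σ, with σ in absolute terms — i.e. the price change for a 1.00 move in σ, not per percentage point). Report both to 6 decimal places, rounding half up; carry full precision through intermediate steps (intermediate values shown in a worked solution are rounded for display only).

price = 51.708550
ν = 31.465926

σ√T = 0.2357·√2.7577 = 0.391411
d₁ = (ln(S/K) + (r+σ²/2)T) / (σ√T) = (ln(130.24/94.97) + (0.0593+0.2357²/2)·2.7577) / 0.391411 = (0.315818 + 0.240133) / 0.391411 = 1.420376
d₂ = d₁ − σ√T = 1.420376 − 0.391411 = 1.028965
e^{−rT} = e^{−0.0593·2.7577} = 0.849140
N(d₁) = 0.922251,  N(d₂) = 0.848252
Call price V = S·N(d₁) − K·e^{−rT}·N(d₂) = 120.113949 − 68.405400 = 51.708550
φ(d₁) = (1/√(2π))·e^{−d₁²/2} = 0.145486
ν = S·φ(d₁)·√T = 31.465926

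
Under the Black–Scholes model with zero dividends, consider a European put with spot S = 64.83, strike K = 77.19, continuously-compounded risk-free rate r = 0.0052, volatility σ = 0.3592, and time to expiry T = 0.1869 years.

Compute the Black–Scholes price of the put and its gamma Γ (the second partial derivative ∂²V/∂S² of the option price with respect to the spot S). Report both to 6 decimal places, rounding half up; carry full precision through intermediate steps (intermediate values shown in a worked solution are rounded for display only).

σ√T = 0.3592·√0.1869 = 0.155289
d₁ = (ln(S/K) + (r+σ²/2)T) / (σ√T) = (ln(64.83/77.19) + (0.0052+0.3592²/2)·0.1869) / 0.155289 = (-0.174501 + 0.013029) / 0.155289 = -1.039817
d₂ = d₁ − σ√T = -1.039817 − 0.155289 = -1.195106
e^{−rT} = e^{−0.0052·0.1869} = 0.999029
N(−d₁) = 0.850787,  N(−d₂) = 0.883977
Put price V = K·e^{−rT}·N(−d₂) − S·N(−d₁) = 68.167915 − 55.156553 = 13.011362
φ(d₁) = (1/√(2π))·e^{−d₁²/2} = 0.232341
Γ = φ(d₁) / (S·σ·√T) = 0.023079

price = 13.011362
Γ = 0.023079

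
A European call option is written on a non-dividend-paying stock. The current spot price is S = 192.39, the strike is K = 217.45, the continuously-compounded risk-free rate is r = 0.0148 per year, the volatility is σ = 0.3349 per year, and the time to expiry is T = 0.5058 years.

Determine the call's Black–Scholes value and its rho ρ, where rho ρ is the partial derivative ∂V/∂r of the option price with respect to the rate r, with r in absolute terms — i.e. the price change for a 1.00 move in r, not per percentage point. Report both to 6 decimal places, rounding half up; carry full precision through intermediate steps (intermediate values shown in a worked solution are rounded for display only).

price = 9.827036
ρ = 29.875669

σ√T = 0.3349·√0.5058 = 0.238180
d₁ = (ln(S/K) + (r+σ²/2)T) / (σ√T) = (ln(192.39/217.45) + (0.0148+0.3349²/2)·0.5058) / 0.238180 = (-0.122444 + 0.035851) / 0.238180 = -0.363565
d₂ = d₁ − σ√T = -0.363565 − 0.238180 = -0.601745
e^{−rT} = e^{−0.0148·0.5058} = 0.992542
N(d₁) = 0.358091,  N(d₂) = 0.273672
Call price V = S·N(d₁) − K·e^{−rT}·N(d₂) = 68.893208 − 59.066171 = 9.827036
ρ = K·T·e^{−rT}·N(d₂) = 29.875669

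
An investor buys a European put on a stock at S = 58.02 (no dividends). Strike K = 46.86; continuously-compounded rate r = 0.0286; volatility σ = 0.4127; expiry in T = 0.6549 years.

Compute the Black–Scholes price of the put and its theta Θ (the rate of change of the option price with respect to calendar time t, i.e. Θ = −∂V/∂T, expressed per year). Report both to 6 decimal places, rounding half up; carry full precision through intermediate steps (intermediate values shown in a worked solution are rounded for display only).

price = 2.463515
Θ = -3.675487

σ√T = 0.4127·√0.6549 = 0.333981
d₁ = (ln(S/K) + (r+σ²/2)T) / (σ√T) = (ln(58.02/46.86) + (0.0286+0.4127²/2)·0.6549) / 0.333981 = (0.213623 + 0.074502) / 0.333981 = 0.862699
d₂ = d₁ − σ√T = 0.862699 − 0.333981 = 0.528718
e^{−rT} = e^{−0.0286·0.6549} = 0.981444
N(−d₁) = 0.194152,  N(−d₂) = 0.298501
Put price V = K·e^{−rT}·N(−d₂) − S·N(−d₁) = 13.728185 − 11.264670 = 2.463515
φ(d₁) = (1/√(2π))·e^{−d₁²/2} = 0.274978
Θ = −S·φ(d₁)·σ/(2√T) + r·K·e^{−rT}·N(−d₂) = −4.068113 + 0.392626 = -3.675487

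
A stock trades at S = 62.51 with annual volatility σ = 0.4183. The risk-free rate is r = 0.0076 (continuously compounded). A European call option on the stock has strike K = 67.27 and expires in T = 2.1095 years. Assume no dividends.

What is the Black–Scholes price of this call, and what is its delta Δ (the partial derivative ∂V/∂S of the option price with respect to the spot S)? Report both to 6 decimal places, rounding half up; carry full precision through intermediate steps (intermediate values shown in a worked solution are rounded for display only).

σ√T = 0.4183·√2.1095 = 0.607544
d₁ = (ln(S/K) + (r+σ²/2)T) / (σ√T) = (ln(62.51/67.27) + (0.0076+0.4183²/2)·2.1095) / 0.607544 = (-0.073388 + 0.200587) / 0.607544 = 0.209366
d₂ = d₁ − σ√T = 0.209366 − 0.607544 = -0.398178
e^{−rT} = e^{−0.0076·2.1095} = 0.984096
N(d₁) = 0.582919,  N(d₂) = 0.345250
Call price V = S·N(d₁) − K·e^{−rT}·N(d₂) = 36.438255 − 22.855563 = 13.582691
Δ = N(d₁) = 0.582919

price = 13.582691
Δ = 0.582919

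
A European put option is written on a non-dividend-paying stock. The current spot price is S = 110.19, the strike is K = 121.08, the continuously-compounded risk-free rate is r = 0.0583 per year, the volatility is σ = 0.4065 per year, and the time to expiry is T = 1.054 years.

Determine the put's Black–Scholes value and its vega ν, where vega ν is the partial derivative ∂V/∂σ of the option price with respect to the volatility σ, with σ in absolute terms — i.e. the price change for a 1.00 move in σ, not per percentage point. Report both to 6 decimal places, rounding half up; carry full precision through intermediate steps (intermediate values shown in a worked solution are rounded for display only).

σ√T = 0.4065·√1.054 = 0.417331
d₁ = (ln(S/K) + (r+σ²/2)T) / (σ√T) = (ln(110.19/121.08) + (0.0583+0.4065²/2)·1.054) / 0.417331 = (-0.094245 + 0.148531) / 0.417331 = 0.130078
d₂ = d₁ − σ√T = 0.130078 − 0.417331 = -0.287253
e^{−rT} = e^{−0.0583·1.054} = 0.940402
N(−d₁) = 0.448252,  N(−d₂) = 0.613041
Put price V = K·e^{−rT}·N(−d₂) − S·N(−d₁) = 69.803180 − 49.392935 = 20.410245
φ(d₁) = (1/√(2π))·e^{−d₁²/2} = 0.395581
ν = S·φ(d₁)·√T = 44.750549

price = 20.410245
ν = 44.750549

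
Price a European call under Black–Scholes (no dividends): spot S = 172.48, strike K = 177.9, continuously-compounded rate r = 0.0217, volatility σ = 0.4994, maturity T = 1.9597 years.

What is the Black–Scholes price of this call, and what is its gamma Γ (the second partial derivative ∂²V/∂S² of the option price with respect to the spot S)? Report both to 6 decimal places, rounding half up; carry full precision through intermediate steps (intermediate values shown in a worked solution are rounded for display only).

σ√T = 0.4994·√1.9597 = 0.699106
d₁ = (ln(S/K) + (r+σ²/2)T) / (σ√T) = (ln(172.48/177.9) + (0.0217+0.4994²/2)·1.9597) / 0.699106 = (-0.030940 + 0.286900) / 0.699106 = 0.366125
d₂ = d₁ − σ√T = 0.366125 − 0.699106 = -0.332982
e^{−rT} = e^{−0.0217·1.9597} = 0.958366
N(d₁) = 0.642864,  N(d₂) = 0.369574
Call price V = S·N(d₁) − K·e^{−rT}·N(d₂) = 110.881178 − 63.009897 = 47.871280
φ(d₁) = (1/√(2π))·e^{−d₁²/2} = 0.373080
Γ = φ(d₁) / (S·σ·√T) = 0.003094

price = 47.871280
Γ = 0.003094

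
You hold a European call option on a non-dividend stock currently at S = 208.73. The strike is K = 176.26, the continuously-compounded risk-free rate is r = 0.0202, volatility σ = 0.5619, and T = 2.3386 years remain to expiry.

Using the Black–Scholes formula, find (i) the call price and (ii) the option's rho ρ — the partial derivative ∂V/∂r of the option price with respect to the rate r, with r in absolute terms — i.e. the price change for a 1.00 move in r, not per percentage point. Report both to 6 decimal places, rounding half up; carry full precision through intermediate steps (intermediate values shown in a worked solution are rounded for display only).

σ√T = 0.5619·√2.3386 = 0.859285
d₁ = (ln(S/K) + (r+σ²/2)T) / (σ√T) = (ln(208.73/176.26) + (0.0202+0.5619²/2)·2.3386) / 0.859285 = (0.169081 + 0.416425) / 0.859285 = 0.681388
d₂ = d₁ − σ√T = 0.681388 − 0.859285 = -0.177897
e^{−rT} = e^{−0.0202·2.3386} = 0.953859
N(d₁) = 0.752187,  N(d₂) = 0.429402
Call price V = S·N(d₁) − K·e^{−rT}·N(d₂) = 157.003982 − 72.194138 = 84.809844
ρ = K·T·e^{−rT}·N(d₂) = 168.833211

price = 84.809844
ρ = 168.833211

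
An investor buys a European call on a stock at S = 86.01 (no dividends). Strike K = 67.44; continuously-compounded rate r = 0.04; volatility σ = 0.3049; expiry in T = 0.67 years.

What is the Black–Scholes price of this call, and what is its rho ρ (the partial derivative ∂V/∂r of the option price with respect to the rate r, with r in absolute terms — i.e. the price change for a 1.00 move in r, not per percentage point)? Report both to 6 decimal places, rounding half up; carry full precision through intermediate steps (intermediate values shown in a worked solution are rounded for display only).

price = 21.680158
ρ = 36.545044

σ√T = 0.3049·√0.67 = 0.249571
d₁ = (ln(S/K) + (r+σ²/2)T) / (σ√T) = (ln(86.01/67.44) + (0.04+0.3049²/2)·0.67) / 0.249571 = (0.243225 + 0.057943) / 0.249571 = 1.206742
d₂ = d₁ − σ√T = 1.206742 − 0.249571 = 0.957170
e^{−rT} = e^{−0.04·0.67} = 0.973556
N(d₁) = 0.886234,  N(d₂) = 0.830759
Call price V = S·N(d₁) − K·e^{−rT}·N(d₂) = 76.225000 − 54.544843 = 21.680158
ρ = K·T·e^{−rT}·N(d₂) = 36.545044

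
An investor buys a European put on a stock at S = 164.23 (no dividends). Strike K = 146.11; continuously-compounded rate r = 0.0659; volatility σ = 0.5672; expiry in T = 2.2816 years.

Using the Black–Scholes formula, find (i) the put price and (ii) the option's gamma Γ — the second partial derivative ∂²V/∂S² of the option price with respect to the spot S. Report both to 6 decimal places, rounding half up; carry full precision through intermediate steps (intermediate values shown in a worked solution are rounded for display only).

price = 30.983319
Γ = 0.002156

σ√T = 0.5672·√2.2816 = 0.856754
d₁ = (ln(S/K) + (r+σ²/2)T) / (σ√T) = (ln(164.23/146.11) + (0.0659+0.5672²/2)·2.2816) / 0.856754 = (0.116908 + 0.517371) / 0.856754 = 0.740328
d₂ = d₁ − σ√T = 0.740328 − 0.856754 = -0.116425
e^{−rT} = e^{−0.0659·2.2816} = 0.860400
N(−d₁) = 0.229550,  N(−d₂) = 0.546342
Put price V = K·e^{−rT}·N(−d₂) − S·N(−d₁) = 68.682382 − 37.699063 = 30.983319
φ(d₁) = (1/√(2π))·e^{−d₁²/2} = 0.303316
Γ = φ(d₁) / (S·σ·√T) = 0.002156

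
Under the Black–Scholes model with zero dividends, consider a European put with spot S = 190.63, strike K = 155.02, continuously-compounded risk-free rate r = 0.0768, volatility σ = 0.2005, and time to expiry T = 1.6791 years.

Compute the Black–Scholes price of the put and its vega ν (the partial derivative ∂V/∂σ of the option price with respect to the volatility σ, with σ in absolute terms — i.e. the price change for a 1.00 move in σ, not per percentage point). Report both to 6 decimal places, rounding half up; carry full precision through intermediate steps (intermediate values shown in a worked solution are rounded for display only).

σ√T = 0.2005·√1.6791 = 0.259808
d₁ = (ln(S/K) + (r+σ²/2)T) / (σ√T) = (ln(190.63/155.02) + (0.0768+0.2005²/2)·1.6791) / 0.259808 = (0.206780 + 0.162705) / 0.259808 = 1.422147
d₂ = d₁ − σ√T = 1.422147 − 0.259808 = 1.162339
e^{−rT} = e^{−0.0768·1.6791} = 0.879014
N(−d₁) = 0.077492,  N(−d₂) = 0.122549
Put price V = K·e^{−rT}·N(−d₂) − S·N(−d₁) = 16.699095 − 14.772265 = 1.926830
φ(d₁) = (1/√(2π))·e^{−d₁²/2} = 0.145121
ν = S·φ(d₁)·√T = 35.847507

price = 1.926830
ν = 35.847507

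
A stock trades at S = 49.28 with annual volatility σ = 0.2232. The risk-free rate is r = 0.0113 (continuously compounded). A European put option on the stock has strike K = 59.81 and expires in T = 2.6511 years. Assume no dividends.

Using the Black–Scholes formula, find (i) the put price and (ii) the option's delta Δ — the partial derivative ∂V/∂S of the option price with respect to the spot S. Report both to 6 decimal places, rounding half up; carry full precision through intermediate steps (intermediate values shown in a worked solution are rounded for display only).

price = 12.881307
Δ = -0.605930

σ√T = 0.2232·√2.6511 = 0.363419
d₁ = (ln(S/K) + (r+σ²/2)T) / (σ√T) = (ln(49.28/59.81) + (0.0113+0.2232²/2)·2.6511) / 0.363419 = (-0.193655 + 0.095994) / 0.363419 = -0.268727
d₂ = d₁ − σ√T = -0.268727 − 0.363419 = -0.632146
e^{−rT} = e^{−0.0113·2.6511} = 0.970487
N(−d₁) = 0.605930,  N(−d₂) = 0.736354
Put price V = K·e^{−rT}·N(−d₂) − S·N(−d₁) = 42.741551 − 29.860243 = 12.881307
Δ = −N(−d₁) = -0.605930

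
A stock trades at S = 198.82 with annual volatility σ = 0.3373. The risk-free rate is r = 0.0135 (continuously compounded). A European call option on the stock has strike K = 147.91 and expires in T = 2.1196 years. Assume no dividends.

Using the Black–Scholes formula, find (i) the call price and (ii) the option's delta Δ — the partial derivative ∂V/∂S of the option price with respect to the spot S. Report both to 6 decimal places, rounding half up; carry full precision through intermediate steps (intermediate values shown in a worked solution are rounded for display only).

σ√T = 0.3373·√2.1196 = 0.491070
d₁ = (ln(S/K) + (r+σ²/2)T) / (σ√T) = (ln(198.82/147.91) + (0.0135+0.3373²/2)·2.1196) / 0.491070 = (0.295796 + 0.149189) / 0.491070 = 0.906155
d₂ = d₁ − σ√T = 0.906155 − 0.491070 = 0.415085
e^{−rT} = e^{−0.0135·2.1196} = 0.971791
N(d₁) = 0.817573,  N(d₂) = 0.660960
Call price V = S·N(d₁) − K·e^{−rT}·N(d₂) = 162.549871 − 95.004819 = 67.545052
Δ = N(d₁) = 0.817573

price = 67.545052
Δ = 0.817573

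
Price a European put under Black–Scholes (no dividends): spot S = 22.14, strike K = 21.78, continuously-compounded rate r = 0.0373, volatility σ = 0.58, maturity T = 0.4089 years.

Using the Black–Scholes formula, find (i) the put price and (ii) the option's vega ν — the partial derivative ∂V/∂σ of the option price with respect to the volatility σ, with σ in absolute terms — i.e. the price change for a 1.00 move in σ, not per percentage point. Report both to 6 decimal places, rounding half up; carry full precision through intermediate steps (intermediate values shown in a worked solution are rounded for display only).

price = 2.873139
ν = 5.444727

σ√T = 0.58·√0.4089 = 0.370883
d₁ = (ln(S/K) + (r+σ²/2)T) / (σ√T) = (ln(22.14/21.78) + (0.0373+0.58²/2)·0.4089) / 0.370883 = (0.016394 + 0.084029) / 0.370883 = 0.270767
d₂ = d₁ − σ√T = 0.270767 − 0.370883 = -0.100116
e^{−rT} = e^{−0.0373·0.4089} = 0.984864
N(−d₁) = 0.393285,  N(−d₂) = 0.539874
Put price V = K·e^{−rT}·N(−d₂) − S·N(−d₁) = 11.580472 − 8.707333 = 2.873139
φ(d₁) = (1/√(2π))·e^{−d₁²/2} = 0.384583
ν = S·φ(d₁)·√T = 5.444727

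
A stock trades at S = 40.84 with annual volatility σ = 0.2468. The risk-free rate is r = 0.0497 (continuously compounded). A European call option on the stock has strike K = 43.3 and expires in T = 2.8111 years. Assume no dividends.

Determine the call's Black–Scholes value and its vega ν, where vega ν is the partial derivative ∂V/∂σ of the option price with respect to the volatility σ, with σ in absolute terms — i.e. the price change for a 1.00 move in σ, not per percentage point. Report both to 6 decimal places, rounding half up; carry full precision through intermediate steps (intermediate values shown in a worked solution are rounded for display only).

σ√T = 0.2468·√2.8111 = 0.413793
d₁ = (ln(S/K) + (r+σ²/2)T) / (σ√T) = (ln(40.84/43.3) + (0.0497+0.2468²/2)·2.8111) / 0.413793 = (-0.058491 + 0.225324) / 0.413793 = 0.403181
d₂ = d₁ − σ√T = 0.403181 − 0.413793 = -0.010612
e^{−rT} = e^{−0.0497·2.8111} = 0.869609
N(d₁) = 0.656592,  N(d₂) = 0.495766
Call price V = S·N(d₁) − K·e^{−rT}·N(d₂) = 26.815232 − 18.667618 = 8.147613
φ(d₁) = (1/√(2π))·e^{−d₁²/2} = 0.367800
ν = S·φ(d₁)·√T = 25.184634

price = 8.147613
ν = 25.184634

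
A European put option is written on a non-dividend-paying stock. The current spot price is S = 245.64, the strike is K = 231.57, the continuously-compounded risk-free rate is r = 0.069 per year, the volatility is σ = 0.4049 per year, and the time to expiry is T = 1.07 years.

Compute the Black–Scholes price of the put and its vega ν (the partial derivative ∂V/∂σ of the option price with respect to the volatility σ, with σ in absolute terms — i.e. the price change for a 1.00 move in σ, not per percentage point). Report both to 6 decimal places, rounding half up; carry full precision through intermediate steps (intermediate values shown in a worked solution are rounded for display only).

σ√T = 0.4049·√1.07 = 0.418832
d₁ = (ln(S/K) + (r+σ²/2)T) / (σ√T) = (ln(245.64/231.57) + (0.069+0.4049²/2)·1.07) / 0.418832 = (0.058985 + 0.161540) / 0.418832 = 0.526524
d₂ = d₁ − σ√T = 0.526524 − 0.418832 = 0.107692
e^{−rT} = e^{−0.069·1.07} = 0.928830
N(−d₁) = 0.299262,  N(−d₂) = 0.457120
Put price V = K·e^{−rT}·N(−d₂) − S·N(−d₁) = 98.321523 − 73.510763 = 24.810760
φ(d₁) = (1/√(2π))·e^{−d₁²/2} = 0.347305
ν = S·φ(d₁)·√T = 88.247399

price = 24.810760
ν = 88.247399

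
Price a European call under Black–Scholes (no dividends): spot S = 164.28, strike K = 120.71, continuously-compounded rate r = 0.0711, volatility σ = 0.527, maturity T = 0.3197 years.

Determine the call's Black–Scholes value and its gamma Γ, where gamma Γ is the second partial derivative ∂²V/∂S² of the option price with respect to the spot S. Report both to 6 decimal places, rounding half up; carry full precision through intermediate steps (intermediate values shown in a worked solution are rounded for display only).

price = 49.050656
Γ = 0.003687

σ√T = 0.527·√0.3197 = 0.297976
d₁ = (ln(S/K) + (r+σ²/2)T) / (σ√T) = (ln(164.28/120.71) + (0.0711+0.527²/2)·0.3197) / 0.297976 = (0.308181 + 0.067126) / 0.297976 = 1.259519
d₂ = d₁ − σ√T = 1.259519 − 0.297976 = 0.961542
e^{−rT} = e^{−0.0711·0.3197} = 0.977526
N(d₁) = 0.896079,  N(d₂) = 0.831860
Call price V = S·N(d₁) − K·e^{−rT}·N(d₂) = 147.207779 − 98.157123 = 49.050656
φ(d₁) = (1/√(2π))·e^{−d₁²/2} = 0.180481
Γ = φ(d₁) / (S·σ·√T) = 0.003687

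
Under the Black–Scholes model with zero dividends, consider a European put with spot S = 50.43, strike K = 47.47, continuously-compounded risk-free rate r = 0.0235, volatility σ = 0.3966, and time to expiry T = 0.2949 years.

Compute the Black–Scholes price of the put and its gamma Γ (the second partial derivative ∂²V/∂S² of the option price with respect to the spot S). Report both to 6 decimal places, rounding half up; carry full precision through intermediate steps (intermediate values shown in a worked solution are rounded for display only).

price = 2.742190
Γ = 0.033620

σ√T = 0.3966·√0.2949 = 0.215372
d₁ = (ln(S/K) + (r+σ²/2)T) / (σ√T) = (ln(50.43/47.47) + (0.0235+0.3966²/2)·0.2949) / 0.215372 = (0.060488 + 0.030123) / 0.215372 = 0.420718
d₂ = d₁ − σ√T = 0.420718 − 0.215372 = 0.205346
e^{−rT} = e^{−0.0235·0.2949} = 0.993094
N(−d₁) = 0.336980,  N(−d₂) = 0.418651
Put price V = K·e^{−rT}·N(−d₂) − S·N(−d₁) = 19.736114 − 16.993924 = 2.742190
φ(d₁) = (1/√(2π))·e^{−d₁²/2} = 0.365152
Γ = φ(d₁) / (S·σ·√T) = 0.033620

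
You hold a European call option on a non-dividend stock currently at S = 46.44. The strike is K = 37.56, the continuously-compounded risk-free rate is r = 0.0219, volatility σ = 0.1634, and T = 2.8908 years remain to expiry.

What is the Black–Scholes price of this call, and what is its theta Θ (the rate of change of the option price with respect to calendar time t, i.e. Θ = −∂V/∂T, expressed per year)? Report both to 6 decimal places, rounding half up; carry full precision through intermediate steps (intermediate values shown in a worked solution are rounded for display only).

price = 12.129743
Θ = -1.089896

σ√T = 0.1634·√2.8908 = 0.277818
d₁ = (ln(S/K) + (r+σ²/2)T) / (σ√T) = (ln(46.44/37.56) + (0.0219+0.1634²/2)·2.8908) / 0.277818 = (0.212222 + 0.101900) / 0.277818 = 1.130672
d₂ = d₁ − σ√T = 1.130672 − 0.277818 = 0.852854
e^{−rT} = e^{−0.0219·2.8908} = 0.938654
N(d₁) = 0.870903,  N(d₂) = 0.803130
Call price V = S·N(d₁) − K·e^{−rT}·N(d₂) = 40.444756 − 28.315013 = 12.129743
φ(d₁) = (1/√(2π))·e^{−d₁²/2} = 0.210526
Θ = −S·φ(d₁)·σ/(2√T) − r·K·e^{−rT}·N(d₂) = −0.469797 − 0.620099 = -1.089896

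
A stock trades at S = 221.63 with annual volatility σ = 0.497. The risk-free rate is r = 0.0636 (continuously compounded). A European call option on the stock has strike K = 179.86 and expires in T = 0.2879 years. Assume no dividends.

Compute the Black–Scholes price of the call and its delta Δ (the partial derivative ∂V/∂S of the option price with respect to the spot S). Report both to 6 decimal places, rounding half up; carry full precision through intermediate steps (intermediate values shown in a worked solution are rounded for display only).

price = 50.785947
Δ = 0.837712

σ√T = 0.497·√0.2879 = 0.266672
d₁ = (ln(S/K) + (r+σ²/2)T) / (σ√T) = (ln(221.63/179.86) + (0.0636+0.497²/2)·0.2879) / 0.266672 = (0.208831 + 0.053867) / 0.266672 = 0.985098
d₂ = d₁ − σ√T = 0.985098 − 0.266672 = 0.718426
e^{−rT} = e^{−0.0636·0.2879} = 0.981856
N(d₁) = 0.837712,  N(d₂) = 0.763753
Call price V = S·N(d₁) − K·e^{−rT}·N(d₂) = 185.662119 − 134.876172 = 50.785947
Δ = N(d₁) = 0.837712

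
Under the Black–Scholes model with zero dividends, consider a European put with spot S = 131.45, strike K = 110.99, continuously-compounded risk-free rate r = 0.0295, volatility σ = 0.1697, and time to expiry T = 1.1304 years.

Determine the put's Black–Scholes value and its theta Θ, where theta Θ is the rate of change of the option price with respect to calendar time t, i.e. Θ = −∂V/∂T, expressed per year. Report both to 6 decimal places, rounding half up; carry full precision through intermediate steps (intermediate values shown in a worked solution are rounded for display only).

σ√T = 0.1697·√1.1304 = 0.180425
d₁ = (ln(S/K) + (r+σ²/2)T) / (σ√T) = (ln(131.45/110.99) + (0.0295+0.1697²/2)·1.1304) / 0.180425 = (0.169186 + 0.049623) / 0.180425 = 1.212744
d₂ = d₁ − σ√T = 1.212744 − 0.180425 = 1.032318
e^{−rT} = e^{−0.0295·1.1304} = 0.967203
N(−d₁) = 0.112614,  N(−d₂) = 0.150961
Put price V = K·e^{−rT}·N(−d₂) − S·N(−d₁) = 16.205696 − 14.803094 = 1.402603
φ(d₁) = (1/√(2π))·e^{−d₁²/2} = 0.191223
Θ = −S·φ(d₁)·σ/(2√T) + r·K·e^{−rT}·N(−d₂) = −2.006031 + 0.478068 = -1.527963

price = 1.402603
Θ = -1.527963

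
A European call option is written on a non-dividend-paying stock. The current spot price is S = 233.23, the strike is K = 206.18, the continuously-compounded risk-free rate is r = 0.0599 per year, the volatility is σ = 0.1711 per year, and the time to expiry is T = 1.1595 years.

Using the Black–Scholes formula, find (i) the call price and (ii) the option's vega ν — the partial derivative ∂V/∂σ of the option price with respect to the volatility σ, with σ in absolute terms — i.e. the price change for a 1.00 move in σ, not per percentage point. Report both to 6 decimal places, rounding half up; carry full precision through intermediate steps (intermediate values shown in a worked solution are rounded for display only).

price = 43.851754
ν = 52.422524

σ√T = 0.1711·√1.1595 = 0.184241
d₁ = (ln(S/K) + (r+σ²/2)T) / (σ√T) = (ln(233.23/206.18) + (0.0599+0.1711²/2)·1.1595) / 0.184241 = (0.123276 + 0.086426) / 0.184241 = 1.138196
d₂ = d₁ − σ√T = 1.138196 − 0.184241 = 0.953955
e^{−rT} = e^{−0.0599·1.1595} = 0.932903
N(d₁) = 0.872481,  N(d₂) = 0.829947
Call price V = S·N(d₁) − K·e^{−rT}·N(d₂) = 203.488651 − 159.636897 = 43.851754
φ(d₁) = (1/√(2π))·e^{−d₁²/2} = 0.208736
ν = S·φ(d₁)·√T = 52.422524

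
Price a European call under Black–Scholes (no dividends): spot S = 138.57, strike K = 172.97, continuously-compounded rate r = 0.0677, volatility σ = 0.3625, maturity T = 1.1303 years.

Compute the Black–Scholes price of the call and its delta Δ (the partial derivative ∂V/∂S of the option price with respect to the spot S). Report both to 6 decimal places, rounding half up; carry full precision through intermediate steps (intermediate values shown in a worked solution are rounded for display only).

σ√T = 0.3625·√1.1303 = 0.385394
d₁ = (ln(S/K) + (r+σ²/2)T) / (σ√T) = (ln(138.57/172.97) + (0.0677+0.3625²/2)·1.1303) / 0.385394 = (-0.221743 + 0.150786) / 0.385394 = -0.184116
d₂ = d₁ − σ√T = -0.184116 − 0.385394 = -0.569509
e^{−rT} = e^{−0.0677·1.1303} = 0.926333
N(d₁) = 0.426961,  N(d₂) = 0.284505
Call price V = S·N(d₁) − K·e^{−rT}·N(d₂) = 59.164043 − 45.585661 = 13.578383
Δ = N(d₁) = 0.426961

price = 13.578383
Δ = 0.426961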